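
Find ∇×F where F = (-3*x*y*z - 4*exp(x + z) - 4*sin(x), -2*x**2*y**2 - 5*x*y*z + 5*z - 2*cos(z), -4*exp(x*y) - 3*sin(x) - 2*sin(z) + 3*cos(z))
(5*x*y - 4*x*exp(x*y) - 2*sin(z) - 5, -3*x*y + 4*y*exp(x*y) - 4*exp(x + z) + 3*cos(x), -4*x*y**2 + 3*x*z - 5*y*z)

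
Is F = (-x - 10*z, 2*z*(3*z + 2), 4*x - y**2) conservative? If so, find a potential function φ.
No, ∇×F = (-2*y - 12*z - 4, -14, 0) ≠ 0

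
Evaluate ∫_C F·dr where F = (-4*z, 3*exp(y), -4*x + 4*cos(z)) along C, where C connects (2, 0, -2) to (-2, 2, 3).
4*sin(3) + 4*sin(2) + 5 + 3*exp(2)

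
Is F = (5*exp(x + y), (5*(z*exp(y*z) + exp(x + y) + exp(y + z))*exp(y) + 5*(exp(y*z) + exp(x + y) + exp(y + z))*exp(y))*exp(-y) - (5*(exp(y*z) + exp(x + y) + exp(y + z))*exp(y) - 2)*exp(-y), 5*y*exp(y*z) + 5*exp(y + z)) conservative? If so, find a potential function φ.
Yes, F is conservative. φ = (5*(exp(y*z) + exp(x + y) + exp(y + z))*exp(y) - 2)*exp(-y)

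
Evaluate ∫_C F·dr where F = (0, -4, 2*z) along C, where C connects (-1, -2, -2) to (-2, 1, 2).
-12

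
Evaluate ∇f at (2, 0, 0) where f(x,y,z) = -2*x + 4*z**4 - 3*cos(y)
(-2, 0, 0)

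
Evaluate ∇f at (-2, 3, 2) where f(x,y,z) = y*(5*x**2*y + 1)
(-180, 121, 0)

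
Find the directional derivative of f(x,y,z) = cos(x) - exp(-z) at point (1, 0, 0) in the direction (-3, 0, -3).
sqrt(2)*(-1 + sin(1))/2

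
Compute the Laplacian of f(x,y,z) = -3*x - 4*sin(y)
4*sin(y)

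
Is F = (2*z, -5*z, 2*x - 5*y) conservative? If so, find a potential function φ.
Yes, F is conservative. φ = z*(2*x - 5*y)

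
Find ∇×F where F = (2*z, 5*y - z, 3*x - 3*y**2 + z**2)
(1 - 6*y, -1, 0)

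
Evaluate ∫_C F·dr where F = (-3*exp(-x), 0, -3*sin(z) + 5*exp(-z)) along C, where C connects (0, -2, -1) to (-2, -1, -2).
-2*exp(2) - 3 - 3*cos(1) + 3*cos(2) + 5*E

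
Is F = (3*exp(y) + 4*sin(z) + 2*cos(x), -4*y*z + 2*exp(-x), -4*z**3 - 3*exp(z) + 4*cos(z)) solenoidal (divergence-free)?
No, ∇·F = -12*z**2 - 4*z - 3*exp(z) - 2*sin(x) - 4*sin(z)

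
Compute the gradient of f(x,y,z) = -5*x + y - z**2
(-5, 1, -2*z)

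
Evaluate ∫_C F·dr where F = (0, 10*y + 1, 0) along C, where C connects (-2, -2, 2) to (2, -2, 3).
0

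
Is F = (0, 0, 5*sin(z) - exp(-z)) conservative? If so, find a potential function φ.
Yes, F is conservative. φ = -5*cos(z) + exp(-z)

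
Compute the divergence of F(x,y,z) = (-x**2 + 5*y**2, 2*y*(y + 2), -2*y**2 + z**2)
-2*x + 4*y + 2*z + 4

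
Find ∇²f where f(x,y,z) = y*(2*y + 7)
4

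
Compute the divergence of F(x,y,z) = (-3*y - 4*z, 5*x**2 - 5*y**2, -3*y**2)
-10*y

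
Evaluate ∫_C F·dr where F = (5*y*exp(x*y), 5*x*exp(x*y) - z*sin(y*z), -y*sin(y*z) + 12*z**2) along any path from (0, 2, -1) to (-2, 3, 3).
cos(9) + 5*exp(-6) - cos(2) + 107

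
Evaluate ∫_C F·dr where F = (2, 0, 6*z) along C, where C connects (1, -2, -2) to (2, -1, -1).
-7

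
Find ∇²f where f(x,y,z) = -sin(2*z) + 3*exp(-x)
4*sin(2*z) + 3*exp(-x)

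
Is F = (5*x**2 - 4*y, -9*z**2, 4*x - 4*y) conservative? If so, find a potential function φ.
No, ∇×F = (18*z - 4, -4, 4) ≠ 0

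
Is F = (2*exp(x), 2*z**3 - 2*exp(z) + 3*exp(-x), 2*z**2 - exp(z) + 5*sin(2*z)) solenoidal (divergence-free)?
No, ∇·F = 4*z + 2*exp(x) - exp(z) + 10*cos(2*z)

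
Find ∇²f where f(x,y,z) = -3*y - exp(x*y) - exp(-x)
((-x**2 - y**2)*exp(x*y + x) - 1)*exp(-x)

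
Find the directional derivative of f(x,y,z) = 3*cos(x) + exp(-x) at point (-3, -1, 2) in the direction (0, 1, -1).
0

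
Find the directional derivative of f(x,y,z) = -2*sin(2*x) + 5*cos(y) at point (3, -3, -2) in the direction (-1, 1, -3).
sqrt(11)*(5*sin(3) + 4*cos(6))/11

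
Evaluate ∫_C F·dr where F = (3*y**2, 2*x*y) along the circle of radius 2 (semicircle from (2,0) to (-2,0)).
-64/3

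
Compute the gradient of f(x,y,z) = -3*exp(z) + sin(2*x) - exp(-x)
(2*cos(2*x) + exp(-x), 0, -3*exp(z))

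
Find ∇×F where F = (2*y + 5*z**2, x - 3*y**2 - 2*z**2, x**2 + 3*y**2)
(6*y + 4*z, -2*x + 10*z, -1)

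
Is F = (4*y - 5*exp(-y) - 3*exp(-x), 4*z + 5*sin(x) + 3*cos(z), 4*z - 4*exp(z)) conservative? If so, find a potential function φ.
No, ∇×F = (3*sin(z) - 4, 0, 5*cos(x) - 4 - 5*exp(-y)) ≠ 0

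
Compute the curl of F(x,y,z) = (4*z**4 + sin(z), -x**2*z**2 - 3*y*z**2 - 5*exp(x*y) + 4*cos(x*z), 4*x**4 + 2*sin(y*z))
(2*x**2*z + 4*x*sin(x*z) + 6*y*z + 2*z*cos(y*z), -16*x**3 + 16*z**3 + cos(z), -2*x*z**2 - 5*y*exp(x*y) - 4*z*sin(x*z))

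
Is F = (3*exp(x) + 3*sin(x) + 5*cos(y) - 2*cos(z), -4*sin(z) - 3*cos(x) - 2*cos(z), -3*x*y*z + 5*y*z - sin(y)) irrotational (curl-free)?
No, ∇×F = (-3*x*z + 5*z - 2*sin(z) - cos(y) + 4*cos(z), 3*y*z + 2*sin(z), 3*sin(x) + 5*sin(y))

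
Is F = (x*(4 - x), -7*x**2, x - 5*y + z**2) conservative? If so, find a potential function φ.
No, ∇×F = (-5, -1, -14*x) ≠ 0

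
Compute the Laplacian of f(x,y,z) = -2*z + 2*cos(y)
-2*cos(y)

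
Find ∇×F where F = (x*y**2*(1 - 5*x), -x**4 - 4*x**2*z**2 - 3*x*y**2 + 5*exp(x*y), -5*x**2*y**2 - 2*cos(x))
(x**2*(-10*y + 8*z), 10*x*y**2 - 2*sin(x), -4*x**3 + 2*x*y*(5*x - 1) - 8*x*z**2 - 3*y**2 + 5*y*exp(x*y))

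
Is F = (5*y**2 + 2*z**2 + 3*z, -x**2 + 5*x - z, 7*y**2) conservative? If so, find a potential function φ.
No, ∇×F = (14*y + 1, 4*z + 3, -2*x - 10*y + 5) ≠ 0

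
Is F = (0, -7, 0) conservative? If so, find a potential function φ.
Yes, F is conservative. φ = -7*y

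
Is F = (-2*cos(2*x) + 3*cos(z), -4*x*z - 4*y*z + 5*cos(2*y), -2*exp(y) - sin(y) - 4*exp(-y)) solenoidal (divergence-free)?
No, ∇·F = -4*z + 4*sin(2*x) - 10*sin(2*y)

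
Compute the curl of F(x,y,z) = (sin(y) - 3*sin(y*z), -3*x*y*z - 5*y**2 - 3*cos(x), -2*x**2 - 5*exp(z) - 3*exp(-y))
(3*x*y + 3*exp(-y), 4*x - 3*y*cos(y*z), -3*y*z + 3*z*cos(y*z) + 3*sin(x) - cos(y))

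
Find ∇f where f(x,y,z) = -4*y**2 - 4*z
(0, -8*y, -4)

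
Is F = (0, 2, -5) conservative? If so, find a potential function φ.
Yes, F is conservative. φ = 2*y - 5*z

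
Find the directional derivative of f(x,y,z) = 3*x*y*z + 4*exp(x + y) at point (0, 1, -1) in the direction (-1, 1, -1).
sqrt(3)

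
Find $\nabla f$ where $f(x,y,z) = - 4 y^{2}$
(0, -8*y, 0)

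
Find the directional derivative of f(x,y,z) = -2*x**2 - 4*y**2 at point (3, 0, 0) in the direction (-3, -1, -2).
18*sqrt(14)/7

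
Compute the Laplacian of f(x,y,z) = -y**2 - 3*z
-2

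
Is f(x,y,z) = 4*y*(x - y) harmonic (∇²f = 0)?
No, ∇²f = -8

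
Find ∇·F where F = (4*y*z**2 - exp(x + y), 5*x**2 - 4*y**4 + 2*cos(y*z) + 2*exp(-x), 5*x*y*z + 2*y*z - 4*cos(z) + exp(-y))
5*x*y - 16*y**3 + 2*y - 2*z*sin(y*z) - exp(x + y) + 4*sin(z)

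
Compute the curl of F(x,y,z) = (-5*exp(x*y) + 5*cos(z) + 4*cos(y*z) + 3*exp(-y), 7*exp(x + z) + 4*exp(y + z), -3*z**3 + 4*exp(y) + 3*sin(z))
(4*exp(y) - 7*exp(x + z) - 4*exp(y + z), -4*y*sin(y*z) - 5*sin(z), 5*x*exp(x*y) + 4*z*sin(y*z) + 7*exp(x + z) + 3*exp(-y))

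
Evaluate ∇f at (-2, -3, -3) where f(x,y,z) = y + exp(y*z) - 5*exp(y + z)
(0, -3*exp(9) - 5*exp(-6) + 1, (-3*exp(15) - 5)*exp(-6))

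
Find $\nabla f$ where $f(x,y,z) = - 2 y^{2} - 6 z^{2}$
(0, -4*y, -12*z)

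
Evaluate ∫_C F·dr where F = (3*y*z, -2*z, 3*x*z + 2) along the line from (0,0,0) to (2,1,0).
0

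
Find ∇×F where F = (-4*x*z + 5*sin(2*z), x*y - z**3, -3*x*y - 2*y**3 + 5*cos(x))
(-3*x - 6*y**2 + 3*z**2, -4*x + 3*y + 5*sin(x) + 10*cos(2*z), y)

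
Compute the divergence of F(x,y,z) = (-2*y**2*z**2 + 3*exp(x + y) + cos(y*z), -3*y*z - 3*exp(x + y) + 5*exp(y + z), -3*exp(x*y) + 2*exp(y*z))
2*y*exp(y*z) - 3*z + 5*exp(y + z)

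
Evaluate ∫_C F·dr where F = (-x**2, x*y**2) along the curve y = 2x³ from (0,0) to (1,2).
31/15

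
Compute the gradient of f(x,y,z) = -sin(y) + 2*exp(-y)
(0, -cos(y) - 2*exp(-y), 0)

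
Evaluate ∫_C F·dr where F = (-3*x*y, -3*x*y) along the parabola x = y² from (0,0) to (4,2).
-252/5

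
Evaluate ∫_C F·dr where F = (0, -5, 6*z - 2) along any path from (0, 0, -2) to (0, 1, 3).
0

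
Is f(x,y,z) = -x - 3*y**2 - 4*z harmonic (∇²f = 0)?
No, ∇²f = -6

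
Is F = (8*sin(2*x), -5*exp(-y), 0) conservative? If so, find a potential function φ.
Yes, F is conservative. φ = -4*cos(2*x) + 5*exp(-y)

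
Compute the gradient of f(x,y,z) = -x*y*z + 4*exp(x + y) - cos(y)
(-y*z + 4*exp(x + y), -x*z + 4*exp(x + y) + sin(y), -x*y)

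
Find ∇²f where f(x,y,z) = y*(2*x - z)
0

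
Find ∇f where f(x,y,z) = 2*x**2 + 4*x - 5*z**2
(4*x + 4, 0, -10*z)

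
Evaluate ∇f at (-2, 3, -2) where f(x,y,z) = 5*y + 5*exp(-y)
(0, 5 - 5*exp(-3), 0)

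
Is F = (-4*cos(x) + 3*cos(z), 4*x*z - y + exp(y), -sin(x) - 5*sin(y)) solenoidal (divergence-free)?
No, ∇·F = exp(y) + 4*sin(x) - 1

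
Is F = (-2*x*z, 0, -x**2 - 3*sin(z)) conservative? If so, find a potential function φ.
Yes, F is conservative. φ = -x**2*z + 3*cos(z)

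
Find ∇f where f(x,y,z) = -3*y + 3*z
(0, -3, 3)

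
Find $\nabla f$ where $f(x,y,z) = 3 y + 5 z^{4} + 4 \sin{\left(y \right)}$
(0, 4*cos(y) + 3, 20*z**3)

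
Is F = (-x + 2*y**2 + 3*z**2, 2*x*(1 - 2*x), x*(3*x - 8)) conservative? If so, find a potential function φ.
No, ∇×F = (0, -6*x + 6*z + 8, -8*x - 4*y + 2) ≠ 0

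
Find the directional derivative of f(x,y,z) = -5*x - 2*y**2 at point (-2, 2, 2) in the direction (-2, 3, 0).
-14*sqrt(13)/13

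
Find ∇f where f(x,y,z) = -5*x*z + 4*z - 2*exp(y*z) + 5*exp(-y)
(-5*z, -2*z*exp(y*z) - 5*exp(-y), -5*x - 2*y*exp(y*z) + 4)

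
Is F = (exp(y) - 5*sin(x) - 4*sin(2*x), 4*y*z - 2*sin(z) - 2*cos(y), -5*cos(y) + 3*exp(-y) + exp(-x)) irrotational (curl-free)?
No, ∇×F = (-4*y + 5*sin(y) + 2*cos(z) - 3*exp(-y), exp(-x), -exp(y))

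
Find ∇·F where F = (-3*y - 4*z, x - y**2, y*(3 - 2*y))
-2*y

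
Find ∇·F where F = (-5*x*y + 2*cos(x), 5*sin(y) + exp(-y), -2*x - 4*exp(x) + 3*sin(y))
-5*y - 2*sin(x) + 5*cos(y) - exp(-y)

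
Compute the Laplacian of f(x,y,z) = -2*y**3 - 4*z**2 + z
-12*y - 8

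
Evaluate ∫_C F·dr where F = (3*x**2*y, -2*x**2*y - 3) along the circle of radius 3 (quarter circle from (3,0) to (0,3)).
-99/2 - 243*pi/16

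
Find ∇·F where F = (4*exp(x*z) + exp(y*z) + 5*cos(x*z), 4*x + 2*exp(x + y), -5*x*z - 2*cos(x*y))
-5*x + 4*z*exp(x*z) - 5*z*sin(x*z) + 2*exp(x + y)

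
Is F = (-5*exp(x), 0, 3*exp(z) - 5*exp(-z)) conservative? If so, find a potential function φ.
Yes, F is conservative. φ = -5*exp(x) + 3*exp(z) + 5*exp(-z)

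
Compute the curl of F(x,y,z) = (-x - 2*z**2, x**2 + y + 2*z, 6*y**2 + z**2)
(12*y - 2, -4*z, 2*x)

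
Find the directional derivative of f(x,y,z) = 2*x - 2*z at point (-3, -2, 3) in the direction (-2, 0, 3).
-10*sqrt(13)/13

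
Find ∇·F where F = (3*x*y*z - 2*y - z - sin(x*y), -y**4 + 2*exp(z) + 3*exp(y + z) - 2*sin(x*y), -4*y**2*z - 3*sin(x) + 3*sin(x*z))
-2*x*cos(x*y) + 3*x*cos(x*z) - 4*y**3 - 4*y**2 + 3*y*z - y*cos(x*y) + 3*exp(y + z)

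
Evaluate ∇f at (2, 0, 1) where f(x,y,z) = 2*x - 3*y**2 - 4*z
(2, 0, -4)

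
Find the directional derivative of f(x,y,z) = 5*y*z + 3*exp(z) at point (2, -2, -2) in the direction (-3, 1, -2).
sqrt(14)*(-3 + 5*exp(2))*exp(-2)/7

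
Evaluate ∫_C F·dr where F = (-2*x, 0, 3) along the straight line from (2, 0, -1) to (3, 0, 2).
4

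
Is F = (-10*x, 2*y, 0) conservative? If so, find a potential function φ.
Yes, F is conservative. φ = -5*x**2 + y**2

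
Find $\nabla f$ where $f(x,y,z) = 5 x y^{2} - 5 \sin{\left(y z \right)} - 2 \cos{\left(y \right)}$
(5*y**2, 10*x*y - 5*z*cos(y*z) + 2*sin(y), -5*y*cos(y*z))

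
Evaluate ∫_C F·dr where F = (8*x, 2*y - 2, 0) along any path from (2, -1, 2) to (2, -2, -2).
5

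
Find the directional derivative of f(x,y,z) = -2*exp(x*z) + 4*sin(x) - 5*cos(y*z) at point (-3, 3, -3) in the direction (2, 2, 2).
4*sqrt(3)*(cos(3) + 3*exp(9))/3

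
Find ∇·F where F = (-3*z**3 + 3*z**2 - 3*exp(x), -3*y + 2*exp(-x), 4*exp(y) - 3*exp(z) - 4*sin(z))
-3*exp(x) - 3*exp(z) - 4*cos(z) - 3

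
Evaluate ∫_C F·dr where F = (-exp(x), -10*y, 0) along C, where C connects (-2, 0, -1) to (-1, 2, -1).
-20 - exp(-1) + exp(-2)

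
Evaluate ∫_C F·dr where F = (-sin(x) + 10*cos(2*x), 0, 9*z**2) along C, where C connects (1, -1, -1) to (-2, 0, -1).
-5*sin(2) - cos(1) + cos(2) - 5*sin(4)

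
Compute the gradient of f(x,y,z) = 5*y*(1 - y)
(0, 5 - 10*y, 0)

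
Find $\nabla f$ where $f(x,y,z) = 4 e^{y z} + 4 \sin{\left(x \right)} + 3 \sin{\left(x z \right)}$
(3*z*cos(x*z) + 4*cos(x), 4*z*exp(y*z), 3*x*cos(x*z) + 4*y*exp(y*z))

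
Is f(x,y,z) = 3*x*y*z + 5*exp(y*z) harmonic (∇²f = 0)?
No, ∇²f = 5*(y**2 + z**2)*exp(y*z)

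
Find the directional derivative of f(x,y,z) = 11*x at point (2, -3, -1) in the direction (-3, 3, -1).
-33*sqrt(19)/19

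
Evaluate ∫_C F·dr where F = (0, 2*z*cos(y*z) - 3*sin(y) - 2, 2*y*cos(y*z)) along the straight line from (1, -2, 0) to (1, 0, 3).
-1 - 3*cos(2)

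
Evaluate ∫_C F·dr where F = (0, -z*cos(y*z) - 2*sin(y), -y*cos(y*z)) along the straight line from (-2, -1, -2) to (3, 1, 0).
sin(2)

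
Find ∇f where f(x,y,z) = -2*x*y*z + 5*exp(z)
(-2*y*z, -2*x*z, -2*x*y + 5*exp(z))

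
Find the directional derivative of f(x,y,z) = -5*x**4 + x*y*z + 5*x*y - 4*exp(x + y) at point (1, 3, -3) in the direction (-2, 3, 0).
2*sqrt(13)*(17 - 2*exp(4))/13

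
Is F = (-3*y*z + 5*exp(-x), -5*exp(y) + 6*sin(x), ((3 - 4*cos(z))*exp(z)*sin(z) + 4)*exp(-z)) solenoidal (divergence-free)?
No, ∇·F = -5*exp(y) + 8*sin(z)**2 + 3*cos(z) - 4 - 4*exp(-z) - 5*exp(-x)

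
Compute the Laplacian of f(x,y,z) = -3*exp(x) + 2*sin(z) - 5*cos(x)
-3*exp(x) - 2*sin(z) + 5*cos(x)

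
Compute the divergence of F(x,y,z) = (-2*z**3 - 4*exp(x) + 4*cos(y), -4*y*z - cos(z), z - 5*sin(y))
-4*z - 4*exp(x) + 1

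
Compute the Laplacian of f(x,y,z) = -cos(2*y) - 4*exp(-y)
4*cos(2*y) - 4*exp(-y)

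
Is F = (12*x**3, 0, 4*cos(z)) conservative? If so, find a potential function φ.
Yes, F is conservative. φ = 3*x**4 + 4*sin(z)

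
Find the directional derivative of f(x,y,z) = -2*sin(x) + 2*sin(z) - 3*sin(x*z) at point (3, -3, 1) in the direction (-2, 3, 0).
10*sqrt(13)*cos(3)/13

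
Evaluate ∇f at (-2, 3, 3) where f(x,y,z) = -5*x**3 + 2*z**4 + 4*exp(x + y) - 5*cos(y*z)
(-60 + 4*E, 15*sin(9) + 4*E, 15*sin(9) + 216)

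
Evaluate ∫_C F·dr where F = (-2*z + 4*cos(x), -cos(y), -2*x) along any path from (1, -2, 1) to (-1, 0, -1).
-8*sin(1) - sin(2)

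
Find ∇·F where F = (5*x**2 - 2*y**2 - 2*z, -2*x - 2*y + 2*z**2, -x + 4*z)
10*x + 2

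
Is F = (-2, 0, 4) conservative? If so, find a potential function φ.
Yes, F is conservative. φ = -2*x + 4*z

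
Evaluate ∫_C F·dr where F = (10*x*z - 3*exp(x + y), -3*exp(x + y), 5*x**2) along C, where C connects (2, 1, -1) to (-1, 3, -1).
-3*exp(2) + 15 + 3*exp(3)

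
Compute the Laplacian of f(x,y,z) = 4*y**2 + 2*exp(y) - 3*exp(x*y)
-3*x**2*exp(x*y) - 3*y**2*exp(x*y) + 2*exp(y) + 8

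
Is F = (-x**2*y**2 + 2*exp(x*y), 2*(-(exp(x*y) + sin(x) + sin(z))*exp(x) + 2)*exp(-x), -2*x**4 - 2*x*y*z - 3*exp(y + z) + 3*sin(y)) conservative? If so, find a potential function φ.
No, ∇×F = (-2*x*z - 3*exp(y + z) + 3*cos(y) + 2*cos(z), 8*x**3 + 2*y*z, 2*x**2*y - 2*x*exp(x*y) - 2*y*exp(x*y) - 2*cos(x) - 4*exp(-x)) ≠ 0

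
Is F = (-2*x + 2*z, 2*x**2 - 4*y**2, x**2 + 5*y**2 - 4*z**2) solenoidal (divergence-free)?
No, ∇·F = -8*y - 8*z - 2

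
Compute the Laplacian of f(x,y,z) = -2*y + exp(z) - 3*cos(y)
exp(z) + 3*cos(y)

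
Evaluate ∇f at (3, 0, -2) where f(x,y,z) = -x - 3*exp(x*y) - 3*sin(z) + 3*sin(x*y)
(-1, 0, -3*cos(2))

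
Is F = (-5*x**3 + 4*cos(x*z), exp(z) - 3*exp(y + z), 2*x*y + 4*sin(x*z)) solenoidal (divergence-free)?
No, ∇·F = -15*x**2 + 4*x*cos(x*z) - 4*z*sin(x*z) - 3*exp(y + z)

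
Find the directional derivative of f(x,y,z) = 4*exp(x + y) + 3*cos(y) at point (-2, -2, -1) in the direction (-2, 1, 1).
sqrt(6)*(-4 + 3*exp(4)*sin(2))*exp(-4)/6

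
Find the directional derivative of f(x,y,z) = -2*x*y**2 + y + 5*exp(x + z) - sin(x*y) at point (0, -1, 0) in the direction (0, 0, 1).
5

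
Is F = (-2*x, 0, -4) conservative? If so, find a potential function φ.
Yes, F is conservative. φ = -x**2 - 4*z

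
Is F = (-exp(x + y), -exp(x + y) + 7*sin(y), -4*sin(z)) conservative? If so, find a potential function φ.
Yes, F is conservative. φ = -exp(x + y) - 7*cos(y) + 4*cos(z)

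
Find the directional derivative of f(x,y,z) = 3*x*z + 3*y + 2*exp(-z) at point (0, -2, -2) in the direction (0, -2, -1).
2*sqrt(5)*(-3 + exp(2))/5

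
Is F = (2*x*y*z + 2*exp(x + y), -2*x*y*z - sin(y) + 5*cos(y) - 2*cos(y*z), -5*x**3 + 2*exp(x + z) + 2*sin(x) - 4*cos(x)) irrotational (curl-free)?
No, ∇×F = (2*y*(x - sin(y*z)), 15*x**2 + 2*x*y - 2*exp(x + z) - 4*sin(x) - 2*cos(x), -2*x*z - 2*y*z - 2*exp(x + y))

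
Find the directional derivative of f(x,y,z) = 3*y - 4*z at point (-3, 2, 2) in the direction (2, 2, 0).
3*sqrt(2)/2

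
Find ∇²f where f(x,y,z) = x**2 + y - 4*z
2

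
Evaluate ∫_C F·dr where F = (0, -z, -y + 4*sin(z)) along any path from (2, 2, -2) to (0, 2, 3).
-10 + 4*cos(2) - 4*cos(3)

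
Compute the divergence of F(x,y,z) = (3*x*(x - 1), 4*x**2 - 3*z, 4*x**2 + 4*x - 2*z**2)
6*x - 4*z - 3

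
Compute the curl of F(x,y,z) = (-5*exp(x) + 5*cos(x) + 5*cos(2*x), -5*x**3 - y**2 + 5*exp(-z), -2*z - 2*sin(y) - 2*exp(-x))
(-2*cos(y) + 5*exp(-z), -2*exp(-x), -15*x**2)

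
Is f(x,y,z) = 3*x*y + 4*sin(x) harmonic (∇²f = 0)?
No, ∇²f = -4*sin(x)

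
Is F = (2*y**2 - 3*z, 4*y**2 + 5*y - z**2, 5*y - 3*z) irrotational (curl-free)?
No, ∇×F = (2*z + 5, -3, -4*y)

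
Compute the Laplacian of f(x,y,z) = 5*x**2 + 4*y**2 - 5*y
18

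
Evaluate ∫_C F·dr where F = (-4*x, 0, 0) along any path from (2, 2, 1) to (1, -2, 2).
6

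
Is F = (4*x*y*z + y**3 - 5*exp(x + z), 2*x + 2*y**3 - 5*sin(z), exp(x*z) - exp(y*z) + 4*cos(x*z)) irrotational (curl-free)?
No, ∇×F = (-z*exp(y*z) + 5*cos(z), 4*x*y - z*exp(x*z) + 4*z*sin(x*z) - 5*exp(x + z), -4*x*z - 3*y**2 + 2)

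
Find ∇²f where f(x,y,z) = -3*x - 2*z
0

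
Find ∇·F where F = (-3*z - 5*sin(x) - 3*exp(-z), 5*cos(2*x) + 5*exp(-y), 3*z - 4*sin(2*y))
-5*cos(x) + 3 - 5*exp(-y)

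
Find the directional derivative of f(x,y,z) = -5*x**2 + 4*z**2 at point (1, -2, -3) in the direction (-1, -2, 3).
-31*sqrt(14)/7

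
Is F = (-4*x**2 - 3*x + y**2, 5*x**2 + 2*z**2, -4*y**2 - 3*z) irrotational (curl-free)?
No, ∇×F = (-8*y - 4*z, 0, 10*x - 2*y)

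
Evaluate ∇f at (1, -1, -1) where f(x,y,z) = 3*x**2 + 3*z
(6, 0, 3)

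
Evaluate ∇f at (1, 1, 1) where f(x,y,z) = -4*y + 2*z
(0, -4, 2)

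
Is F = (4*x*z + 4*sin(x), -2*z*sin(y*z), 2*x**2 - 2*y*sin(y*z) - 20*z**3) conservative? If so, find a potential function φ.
Yes, F is conservative. φ = 2*x**2*z - 5*z**4 - 4*cos(x) + 2*cos(y*z)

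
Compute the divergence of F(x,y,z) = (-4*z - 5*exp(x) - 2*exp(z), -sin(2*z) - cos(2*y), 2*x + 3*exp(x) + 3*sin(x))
-5*exp(x) + 2*sin(2*y)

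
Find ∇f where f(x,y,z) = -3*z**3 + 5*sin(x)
(5*cos(x), 0, -9*z**2)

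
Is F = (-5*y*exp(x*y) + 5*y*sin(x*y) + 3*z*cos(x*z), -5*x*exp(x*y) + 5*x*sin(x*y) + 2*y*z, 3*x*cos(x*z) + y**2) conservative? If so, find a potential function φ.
Yes, F is conservative. φ = y**2*z - 5*exp(x*y) + 3*sin(x*z) - 5*cos(x*y)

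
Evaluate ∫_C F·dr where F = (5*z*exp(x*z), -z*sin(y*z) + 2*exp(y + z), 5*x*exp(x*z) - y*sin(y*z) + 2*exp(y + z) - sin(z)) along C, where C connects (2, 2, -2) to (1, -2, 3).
-2 + cos(3) - 5*exp(-4) - cos(2) - cos(4) + cos(6) + 2*E + 5*exp(3)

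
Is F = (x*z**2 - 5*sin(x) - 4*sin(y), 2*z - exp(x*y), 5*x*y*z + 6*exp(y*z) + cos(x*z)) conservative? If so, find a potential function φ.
No, ∇×F = (5*x*z + 6*z*exp(y*z) - 2, z*(2*x - 5*y + sin(x*z)), -y*exp(x*y) + 4*cos(y)) ≠ 0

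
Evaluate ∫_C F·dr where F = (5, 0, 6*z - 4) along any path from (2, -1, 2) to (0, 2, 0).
-14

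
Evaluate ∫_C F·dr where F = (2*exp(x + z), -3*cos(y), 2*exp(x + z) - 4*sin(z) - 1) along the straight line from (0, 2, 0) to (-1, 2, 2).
-8 + 4*cos(2) + 2*E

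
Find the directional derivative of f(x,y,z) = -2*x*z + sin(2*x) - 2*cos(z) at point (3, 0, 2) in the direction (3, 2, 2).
2*sqrt(17)*(-12 + 2*sin(2) + 3*cos(6))/17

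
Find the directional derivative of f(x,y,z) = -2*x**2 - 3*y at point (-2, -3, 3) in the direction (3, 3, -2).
15*sqrt(22)/22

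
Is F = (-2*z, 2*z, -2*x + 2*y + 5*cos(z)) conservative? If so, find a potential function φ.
Yes, F is conservative. φ = -2*x*z + 2*y*z + 5*sin(z)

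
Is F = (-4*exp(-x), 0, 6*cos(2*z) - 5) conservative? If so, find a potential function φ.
Yes, F is conservative. φ = -5*z + 3*sin(2*z) + 4*exp(-x)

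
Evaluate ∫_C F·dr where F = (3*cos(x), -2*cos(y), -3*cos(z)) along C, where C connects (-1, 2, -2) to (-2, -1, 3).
-4*sin(2) - 3*sin(3) + 5*sin(1)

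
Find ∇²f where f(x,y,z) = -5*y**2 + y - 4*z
-10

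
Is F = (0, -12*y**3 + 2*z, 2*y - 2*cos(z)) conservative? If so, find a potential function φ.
Yes, F is conservative. φ = -3*y**4 + 2*y*z - 2*sin(z)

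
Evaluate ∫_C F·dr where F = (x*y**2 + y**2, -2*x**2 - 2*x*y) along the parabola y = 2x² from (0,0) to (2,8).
-992/15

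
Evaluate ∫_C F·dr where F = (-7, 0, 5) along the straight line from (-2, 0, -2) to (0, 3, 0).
-4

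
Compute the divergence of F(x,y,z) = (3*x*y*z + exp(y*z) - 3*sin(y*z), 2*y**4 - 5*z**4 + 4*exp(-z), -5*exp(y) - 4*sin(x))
y*(8*y**2 + 3*z)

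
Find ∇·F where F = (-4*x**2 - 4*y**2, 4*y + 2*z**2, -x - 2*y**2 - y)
4 - 8*x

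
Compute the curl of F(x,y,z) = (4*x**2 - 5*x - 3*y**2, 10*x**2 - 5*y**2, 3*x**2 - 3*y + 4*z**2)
(-3, -6*x, 20*x + 6*y)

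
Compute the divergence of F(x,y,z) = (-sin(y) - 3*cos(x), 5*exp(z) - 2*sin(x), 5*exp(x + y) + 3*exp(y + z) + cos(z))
3*exp(y + z) + 3*sin(x) - sin(z)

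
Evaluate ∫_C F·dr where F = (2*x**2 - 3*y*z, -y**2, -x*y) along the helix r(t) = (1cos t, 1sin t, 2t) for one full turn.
6*pi**2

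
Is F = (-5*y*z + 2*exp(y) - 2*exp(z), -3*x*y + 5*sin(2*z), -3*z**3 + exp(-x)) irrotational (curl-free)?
No, ∇×F = (-10*cos(2*z), -5*y - 2*exp(z) + exp(-x), -3*y + 5*z - 2*exp(y))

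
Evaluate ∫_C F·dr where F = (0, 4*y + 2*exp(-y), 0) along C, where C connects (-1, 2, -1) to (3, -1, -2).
-6 - 2*E + 2*exp(-2)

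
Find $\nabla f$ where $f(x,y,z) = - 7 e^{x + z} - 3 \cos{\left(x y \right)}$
(3*y*sin(x*y) - 7*exp(x + z), 3*x*sin(x*y), -7*exp(x + z))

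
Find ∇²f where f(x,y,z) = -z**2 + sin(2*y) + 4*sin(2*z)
-4*sin(2*y) - 16*sin(2*z) - 2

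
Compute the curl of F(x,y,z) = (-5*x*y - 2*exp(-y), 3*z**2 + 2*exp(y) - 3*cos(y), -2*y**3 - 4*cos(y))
(-6*y**2 - 6*z + 4*sin(y), 0, 5*x - 2*exp(-y))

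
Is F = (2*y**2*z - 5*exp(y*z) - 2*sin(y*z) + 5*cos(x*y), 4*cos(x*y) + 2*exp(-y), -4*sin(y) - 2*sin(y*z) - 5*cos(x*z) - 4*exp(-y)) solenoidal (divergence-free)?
No, ∇·F = -4*x*sin(x*y) + 5*x*sin(x*z) - 5*y*sin(x*y) - 2*y*cos(y*z) - 2*exp(-y)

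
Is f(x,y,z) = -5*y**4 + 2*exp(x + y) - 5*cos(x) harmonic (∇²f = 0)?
No, ∇²f = -60*y**2 + 4*exp(x + y) + 5*cos(x)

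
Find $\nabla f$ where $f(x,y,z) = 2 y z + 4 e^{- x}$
(-4*exp(-x), 2*z, 2*y)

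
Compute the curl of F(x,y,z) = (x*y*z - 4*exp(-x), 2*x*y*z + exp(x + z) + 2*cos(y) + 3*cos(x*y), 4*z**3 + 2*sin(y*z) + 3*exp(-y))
(-2*x*y + 2*z*cos(y*z) - exp(x + z) - 3*exp(-y), x*y, -x*z + 2*y*z - 3*y*sin(x*y) + exp(x + z))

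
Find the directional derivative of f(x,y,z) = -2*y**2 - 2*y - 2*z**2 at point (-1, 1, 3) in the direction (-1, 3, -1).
-6*sqrt(11)/11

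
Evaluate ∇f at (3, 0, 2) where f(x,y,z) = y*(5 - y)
(0, 5, 0)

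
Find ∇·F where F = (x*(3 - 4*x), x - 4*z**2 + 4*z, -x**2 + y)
3 - 8*x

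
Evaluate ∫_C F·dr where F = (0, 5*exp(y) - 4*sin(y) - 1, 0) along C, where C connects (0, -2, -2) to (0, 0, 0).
-5*exp(-2) - 4*cos(2) + 7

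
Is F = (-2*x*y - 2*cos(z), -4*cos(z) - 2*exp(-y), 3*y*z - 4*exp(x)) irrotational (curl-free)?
No, ∇×F = (3*z - 4*sin(z), 4*exp(x) + 2*sin(z), 2*x)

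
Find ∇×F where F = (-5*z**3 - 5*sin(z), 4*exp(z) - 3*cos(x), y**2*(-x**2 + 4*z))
(-2*y*(x**2 - 4*z) - 4*exp(z), 2*x*y**2 - 15*z**2 - 5*cos(z), 3*sin(x))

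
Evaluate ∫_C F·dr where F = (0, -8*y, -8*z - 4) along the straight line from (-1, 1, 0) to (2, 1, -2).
-8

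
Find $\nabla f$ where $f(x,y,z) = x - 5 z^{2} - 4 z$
(1, 0, -10*z - 4)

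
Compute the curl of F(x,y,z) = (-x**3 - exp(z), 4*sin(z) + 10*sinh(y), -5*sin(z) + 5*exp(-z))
(-4*cos(z), -exp(z), 0)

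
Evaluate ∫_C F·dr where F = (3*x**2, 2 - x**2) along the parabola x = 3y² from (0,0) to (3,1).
136/5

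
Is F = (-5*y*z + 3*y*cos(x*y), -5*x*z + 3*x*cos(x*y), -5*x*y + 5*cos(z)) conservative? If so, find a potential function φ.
Yes, F is conservative. φ = -5*x*y*z + 5*sin(z) + 3*sin(x*y)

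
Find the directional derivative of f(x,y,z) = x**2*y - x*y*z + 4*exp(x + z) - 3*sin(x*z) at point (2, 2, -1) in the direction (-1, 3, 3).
sqrt(19)*(-4 - 21*cos(2) + 8*E)/19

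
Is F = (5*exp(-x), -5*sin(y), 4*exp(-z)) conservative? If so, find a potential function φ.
Yes, F is conservative. φ = 5*cos(y) - 4*exp(-z) - 5*exp(-x)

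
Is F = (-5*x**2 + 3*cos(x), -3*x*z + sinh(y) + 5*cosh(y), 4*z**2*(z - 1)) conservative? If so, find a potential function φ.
No, ∇×F = (3*x, 0, -3*z) ≠ 0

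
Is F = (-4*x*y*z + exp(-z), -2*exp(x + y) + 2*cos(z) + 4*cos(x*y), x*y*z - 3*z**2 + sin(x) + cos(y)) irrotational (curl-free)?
No, ∇×F = (x*z - sin(y) + 2*sin(z), -4*x*y - y*z - cos(x) - exp(-z), 4*x*z - 4*y*sin(x*y) - 2*exp(x + y))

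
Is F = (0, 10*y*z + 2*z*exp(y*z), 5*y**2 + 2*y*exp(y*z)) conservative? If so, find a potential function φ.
Yes, F is conservative. φ = 5*y**2*z + 2*exp(y*z)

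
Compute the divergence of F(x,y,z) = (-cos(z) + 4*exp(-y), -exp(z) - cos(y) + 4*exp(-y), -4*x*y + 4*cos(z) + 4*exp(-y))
sin(y) - 4*sin(z) - 4*exp(-y)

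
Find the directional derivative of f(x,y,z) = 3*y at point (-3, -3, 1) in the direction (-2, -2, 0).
-3*sqrt(2)/2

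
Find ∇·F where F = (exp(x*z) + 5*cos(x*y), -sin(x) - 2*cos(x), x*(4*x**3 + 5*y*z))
5*x*y - 5*y*sin(x*y) + z*exp(x*z)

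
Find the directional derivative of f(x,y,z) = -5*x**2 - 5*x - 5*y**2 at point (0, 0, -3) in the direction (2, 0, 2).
-5*sqrt(2)/2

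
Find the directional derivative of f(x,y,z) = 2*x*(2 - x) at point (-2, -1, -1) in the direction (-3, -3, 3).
-4*sqrt(3)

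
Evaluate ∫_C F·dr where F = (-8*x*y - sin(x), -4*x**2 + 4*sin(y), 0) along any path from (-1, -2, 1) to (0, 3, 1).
-7 + 4*cos(2) - cos(1) - 4*cos(3)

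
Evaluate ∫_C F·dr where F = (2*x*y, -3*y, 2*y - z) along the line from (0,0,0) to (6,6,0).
90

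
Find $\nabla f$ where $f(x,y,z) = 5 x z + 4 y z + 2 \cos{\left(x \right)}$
(5*z - 2*sin(x), 4*z, 5*x + 4*y)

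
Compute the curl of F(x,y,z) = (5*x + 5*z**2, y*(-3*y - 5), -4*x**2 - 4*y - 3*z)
(-4, 8*x + 10*z, 0)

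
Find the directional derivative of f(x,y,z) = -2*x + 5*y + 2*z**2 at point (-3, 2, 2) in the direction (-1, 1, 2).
23*sqrt(6)/6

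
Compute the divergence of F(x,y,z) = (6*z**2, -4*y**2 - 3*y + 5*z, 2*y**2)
-8*y - 3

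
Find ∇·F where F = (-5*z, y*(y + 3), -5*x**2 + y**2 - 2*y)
2*y + 3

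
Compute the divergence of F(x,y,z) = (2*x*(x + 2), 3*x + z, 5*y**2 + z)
4*x + 5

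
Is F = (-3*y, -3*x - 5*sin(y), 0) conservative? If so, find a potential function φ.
Yes, F is conservative. φ = -3*x*y + 5*cos(y)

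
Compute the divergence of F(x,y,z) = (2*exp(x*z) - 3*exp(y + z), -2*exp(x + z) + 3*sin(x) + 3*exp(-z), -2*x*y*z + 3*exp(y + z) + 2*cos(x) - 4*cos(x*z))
-2*x*y + 4*x*sin(x*z) + 2*z*exp(x*z) + 3*exp(y + z)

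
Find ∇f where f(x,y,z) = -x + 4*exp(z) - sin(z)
(-1, 0, 4*exp(z) - cos(z))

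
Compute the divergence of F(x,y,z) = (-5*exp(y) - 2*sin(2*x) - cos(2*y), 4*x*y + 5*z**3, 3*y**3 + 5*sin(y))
4*x - 4*cos(2*x)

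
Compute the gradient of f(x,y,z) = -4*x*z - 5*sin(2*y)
(-4*z, -10*cos(2*y), -4*x)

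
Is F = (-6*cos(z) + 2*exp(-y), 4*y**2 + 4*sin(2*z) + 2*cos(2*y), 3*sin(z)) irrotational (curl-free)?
No, ∇×F = (-8*cos(2*z), 6*sin(z), 2*exp(-y))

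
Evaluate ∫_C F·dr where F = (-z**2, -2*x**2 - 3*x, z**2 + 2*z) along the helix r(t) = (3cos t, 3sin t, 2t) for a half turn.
-48 - 27*pi/2 + 8*pi**3/3 + 16*pi**2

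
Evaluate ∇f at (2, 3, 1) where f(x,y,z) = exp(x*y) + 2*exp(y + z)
(3*exp(6), 2*(1 + exp(2))*exp(4), 2*exp(4))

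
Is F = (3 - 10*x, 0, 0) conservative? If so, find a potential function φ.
Yes, F is conservative. φ = x*(3 - 5*x)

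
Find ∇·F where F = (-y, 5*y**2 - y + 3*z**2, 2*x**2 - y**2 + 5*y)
10*y - 1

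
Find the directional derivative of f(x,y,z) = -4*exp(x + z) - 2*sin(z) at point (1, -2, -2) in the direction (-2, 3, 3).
-sqrt(22)*(3*E*cos(2) + 2)*exp(-1)/11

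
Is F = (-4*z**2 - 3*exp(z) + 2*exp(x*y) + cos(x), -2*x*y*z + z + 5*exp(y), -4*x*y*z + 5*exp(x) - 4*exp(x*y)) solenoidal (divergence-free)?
No, ∇·F = -4*x*y - 2*x*z + 2*y*exp(x*y) + 5*exp(y) - sin(x)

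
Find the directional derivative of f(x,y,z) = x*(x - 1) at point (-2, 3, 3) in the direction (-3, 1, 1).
15*sqrt(11)/11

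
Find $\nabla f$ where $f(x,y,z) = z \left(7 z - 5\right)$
(0, 0, 14*z - 5)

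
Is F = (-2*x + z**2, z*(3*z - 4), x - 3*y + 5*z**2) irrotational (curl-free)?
No, ∇×F = (1 - 6*z, 2*z - 1, 0)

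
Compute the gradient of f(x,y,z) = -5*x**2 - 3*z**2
(-10*x, 0, -6*z)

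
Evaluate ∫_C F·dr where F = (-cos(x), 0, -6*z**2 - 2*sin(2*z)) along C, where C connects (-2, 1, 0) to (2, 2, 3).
-55 - 2*sin(2) + cos(6)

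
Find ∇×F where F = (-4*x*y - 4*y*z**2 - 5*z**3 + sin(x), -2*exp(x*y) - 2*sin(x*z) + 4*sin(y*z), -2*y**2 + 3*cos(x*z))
(2*x*cos(x*z) - 4*y*cos(y*z) - 4*y, z*(-8*y - 15*z + 3*sin(x*z)), 4*x - 2*y*exp(x*y) + 4*z**2 - 2*z*cos(x*z))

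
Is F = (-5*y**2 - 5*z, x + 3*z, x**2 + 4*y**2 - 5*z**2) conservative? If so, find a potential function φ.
No, ∇×F = (8*y - 3, -2*x - 5, 10*y + 1) ≠ 0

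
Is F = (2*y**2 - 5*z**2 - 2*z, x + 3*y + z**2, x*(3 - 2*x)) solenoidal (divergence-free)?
No, ∇·F = 3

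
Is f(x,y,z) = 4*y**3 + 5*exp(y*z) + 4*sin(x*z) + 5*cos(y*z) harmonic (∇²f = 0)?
No, ∇²f = -4*x**2*sin(x*z) + 5*y**2*exp(y*z) - 5*y**2*cos(y*z) + 24*y + 5*z**2*exp(y*z) - 4*z**2*sin(x*z) - 5*z**2*cos(y*z)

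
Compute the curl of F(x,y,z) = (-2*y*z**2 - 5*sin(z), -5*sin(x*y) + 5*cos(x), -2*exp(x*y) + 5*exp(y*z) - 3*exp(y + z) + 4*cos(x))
(-2*x*exp(x*y) + 5*z*exp(y*z) - 3*exp(y + z), -4*y*z + 2*y*exp(x*y) + 4*sin(x) - 5*cos(z), -5*y*cos(x*y) + 2*z**2 - 5*sin(x))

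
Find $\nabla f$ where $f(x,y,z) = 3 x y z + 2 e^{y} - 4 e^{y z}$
(3*y*z, 3*x*z - 4*z*exp(y*z) + 2*exp(y), y*(3*x - 4*exp(y*z)))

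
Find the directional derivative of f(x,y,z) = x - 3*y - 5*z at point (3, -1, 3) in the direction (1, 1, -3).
13*sqrt(11)/11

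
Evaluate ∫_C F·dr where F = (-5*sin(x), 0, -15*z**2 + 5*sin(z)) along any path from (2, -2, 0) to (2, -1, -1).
10 - 5*cos(1)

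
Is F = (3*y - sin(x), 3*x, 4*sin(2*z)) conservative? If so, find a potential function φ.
Yes, F is conservative. φ = 3*x*y + cos(x) - 2*cos(2*z)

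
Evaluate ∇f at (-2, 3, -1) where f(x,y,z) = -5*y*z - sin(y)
(0, 5 - cos(3), -15)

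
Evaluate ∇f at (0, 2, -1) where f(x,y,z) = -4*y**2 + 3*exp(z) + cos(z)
(0, -16, sin(1) + 3*exp(-1))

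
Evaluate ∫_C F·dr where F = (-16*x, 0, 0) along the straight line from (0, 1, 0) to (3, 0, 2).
-72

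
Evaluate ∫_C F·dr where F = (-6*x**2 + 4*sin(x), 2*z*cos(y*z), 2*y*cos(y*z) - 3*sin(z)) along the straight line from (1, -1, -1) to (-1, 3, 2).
-2*sin(1) - 3*cos(1) + 3*cos(2) + 2*sin(6) + 4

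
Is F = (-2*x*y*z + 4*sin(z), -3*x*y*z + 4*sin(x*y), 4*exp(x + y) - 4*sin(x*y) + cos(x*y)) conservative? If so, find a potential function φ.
No, ∇×F = (3*x*y - x*sin(x*y) - 4*x*cos(x*y) + 4*exp(x + y), -2*x*y + y*sin(x*y) + 4*y*cos(x*y) - 4*exp(x + y) + 4*cos(z), 2*x*z - 3*y*z + 4*y*cos(x*y)) ≠ 0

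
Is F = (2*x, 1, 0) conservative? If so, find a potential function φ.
Yes, F is conservative. φ = x**2 + y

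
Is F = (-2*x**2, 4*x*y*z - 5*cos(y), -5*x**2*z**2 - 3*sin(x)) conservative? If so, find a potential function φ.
No, ∇×F = (-4*x*y, 10*x*z**2 + 3*cos(x), 4*y*z) ≠ 0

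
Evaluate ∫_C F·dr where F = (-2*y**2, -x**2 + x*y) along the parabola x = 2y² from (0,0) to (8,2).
-248/5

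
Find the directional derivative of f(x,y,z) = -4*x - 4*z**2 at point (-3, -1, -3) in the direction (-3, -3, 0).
2*sqrt(2)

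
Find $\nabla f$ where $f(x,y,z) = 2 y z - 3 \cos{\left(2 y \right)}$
(0, 2*z + 6*sin(2*y), 2*y)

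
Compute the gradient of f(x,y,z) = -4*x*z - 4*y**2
(-4*z, -8*y, -4*x)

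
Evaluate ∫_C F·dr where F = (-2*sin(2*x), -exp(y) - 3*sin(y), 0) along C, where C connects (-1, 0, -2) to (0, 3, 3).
-exp(3) + 3*cos(3) - 1 - cos(2)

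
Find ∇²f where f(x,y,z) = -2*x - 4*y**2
-8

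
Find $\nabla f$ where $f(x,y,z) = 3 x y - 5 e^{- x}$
(3*y + 5*exp(-x), 3*x, 0)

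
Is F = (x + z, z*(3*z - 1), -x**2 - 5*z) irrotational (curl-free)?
No, ∇×F = (1 - 6*z, 2*x + 1, 0)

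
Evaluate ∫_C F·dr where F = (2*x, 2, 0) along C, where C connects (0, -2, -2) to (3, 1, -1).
15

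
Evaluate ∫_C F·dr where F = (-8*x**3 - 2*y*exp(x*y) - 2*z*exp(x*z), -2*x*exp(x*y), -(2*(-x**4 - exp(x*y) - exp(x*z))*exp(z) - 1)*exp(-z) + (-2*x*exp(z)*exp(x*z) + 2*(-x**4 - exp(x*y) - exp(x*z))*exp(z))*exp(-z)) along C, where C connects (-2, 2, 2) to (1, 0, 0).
4*exp(-4) + exp(-2) + 25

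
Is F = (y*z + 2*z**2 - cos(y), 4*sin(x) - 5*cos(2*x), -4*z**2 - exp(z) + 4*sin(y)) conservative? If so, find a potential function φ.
No, ∇×F = (4*cos(y), y + 4*z, -z + 10*sin(2*x) - sin(y) + 4*cos(x)) ≠ 0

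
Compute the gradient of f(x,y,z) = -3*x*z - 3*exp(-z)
(-3*z, 0, -3*x + 3*exp(-z))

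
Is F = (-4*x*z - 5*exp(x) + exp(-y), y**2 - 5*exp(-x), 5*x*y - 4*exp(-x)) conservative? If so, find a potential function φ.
No, ∇×F = (5*x, -4*x - 5*y - 4*exp(-x), exp(-y) + 5*exp(-x)) ≠ 0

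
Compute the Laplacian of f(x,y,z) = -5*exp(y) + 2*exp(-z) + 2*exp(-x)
-5*exp(y) + 2*exp(-z) + 2*exp(-x)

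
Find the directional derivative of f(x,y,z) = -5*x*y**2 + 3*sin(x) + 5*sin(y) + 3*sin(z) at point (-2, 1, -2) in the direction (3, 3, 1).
3*sqrt(19)*(4*cos(2) + 5*cos(1) + 15)/19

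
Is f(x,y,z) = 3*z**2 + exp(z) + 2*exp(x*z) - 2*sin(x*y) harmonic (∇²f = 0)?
No, ∇²f = 2*x**2*exp(x*z) + 2*x**2*sin(x*y) + 2*y**2*sin(x*y) + 2*z**2*exp(x*z) + exp(z) + 6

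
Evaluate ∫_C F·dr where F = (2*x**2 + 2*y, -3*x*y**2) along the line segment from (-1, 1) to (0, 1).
8/3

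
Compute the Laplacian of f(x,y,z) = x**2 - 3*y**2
-4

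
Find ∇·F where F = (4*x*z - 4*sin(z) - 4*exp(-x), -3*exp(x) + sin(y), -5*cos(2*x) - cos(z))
4*z + sin(z) + cos(y) + 4*exp(-x)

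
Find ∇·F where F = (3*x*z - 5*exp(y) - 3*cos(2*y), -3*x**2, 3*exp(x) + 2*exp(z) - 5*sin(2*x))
3*z + 2*exp(z)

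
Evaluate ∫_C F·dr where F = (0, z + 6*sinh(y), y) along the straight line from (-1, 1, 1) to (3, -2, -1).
-6*cosh(1) + 1 + 6*cosh(2)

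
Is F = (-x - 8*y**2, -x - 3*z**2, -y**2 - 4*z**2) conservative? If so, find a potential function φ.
No, ∇×F = (-2*y + 6*z, 0, 16*y - 1) ≠ 0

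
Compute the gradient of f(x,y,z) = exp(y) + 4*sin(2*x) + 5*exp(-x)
(8*cos(2*x) - 5*exp(-x), exp(y), 0)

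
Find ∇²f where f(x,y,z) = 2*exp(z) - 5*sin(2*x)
2*exp(z) + 20*sin(2*x)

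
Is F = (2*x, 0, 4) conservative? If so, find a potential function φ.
Yes, F is conservative. φ = x**2 + 4*z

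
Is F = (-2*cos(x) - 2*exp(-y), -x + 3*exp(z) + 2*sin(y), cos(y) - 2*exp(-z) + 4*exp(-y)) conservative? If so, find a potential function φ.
No, ∇×F = (-3*exp(z) - sin(y) - 4*exp(-y), 0, -1 - 2*exp(-y)) ≠ 0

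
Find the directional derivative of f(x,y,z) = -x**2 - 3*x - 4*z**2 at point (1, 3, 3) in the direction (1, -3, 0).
-sqrt(10)/2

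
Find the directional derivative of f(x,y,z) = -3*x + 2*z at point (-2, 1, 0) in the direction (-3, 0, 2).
sqrt(13)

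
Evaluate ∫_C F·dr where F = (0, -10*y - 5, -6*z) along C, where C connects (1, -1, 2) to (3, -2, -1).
-1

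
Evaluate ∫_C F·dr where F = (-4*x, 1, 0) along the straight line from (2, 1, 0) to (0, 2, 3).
9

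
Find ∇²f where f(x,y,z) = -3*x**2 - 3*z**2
-12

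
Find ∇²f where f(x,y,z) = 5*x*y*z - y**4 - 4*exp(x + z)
-12*y**2 - 8*exp(x + z)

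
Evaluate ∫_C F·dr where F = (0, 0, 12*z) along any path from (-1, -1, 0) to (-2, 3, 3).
54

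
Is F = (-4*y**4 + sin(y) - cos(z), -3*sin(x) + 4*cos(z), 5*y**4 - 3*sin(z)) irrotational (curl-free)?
No, ∇×F = (20*y**3 + 4*sin(z), sin(z), 16*y**3 - 3*cos(x) - cos(y))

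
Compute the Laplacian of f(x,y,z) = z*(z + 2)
2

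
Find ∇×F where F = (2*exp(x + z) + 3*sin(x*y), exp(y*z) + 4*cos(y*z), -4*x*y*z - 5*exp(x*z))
(-4*x*z - y*exp(y*z) + 4*y*sin(y*z), 4*y*z + 5*z*exp(x*z) + 2*exp(x + z), -3*x*cos(x*y))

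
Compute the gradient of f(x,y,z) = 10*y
(0, 10, 0)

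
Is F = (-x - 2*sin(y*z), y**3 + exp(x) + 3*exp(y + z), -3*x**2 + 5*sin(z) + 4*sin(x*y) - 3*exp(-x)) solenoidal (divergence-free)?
No, ∇·F = 3*y**2 + 3*exp(y + z) + 5*cos(z) - 1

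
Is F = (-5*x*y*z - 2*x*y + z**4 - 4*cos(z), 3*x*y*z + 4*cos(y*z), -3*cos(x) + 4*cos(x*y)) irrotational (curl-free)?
No, ∇×F = (-3*x*y - 4*x*sin(x*y) + 4*y*sin(y*z), -5*x*y + 4*y*sin(x*y) + 4*z**3 - 3*sin(x) + 4*sin(z), 5*x*z + 2*x + 3*y*z)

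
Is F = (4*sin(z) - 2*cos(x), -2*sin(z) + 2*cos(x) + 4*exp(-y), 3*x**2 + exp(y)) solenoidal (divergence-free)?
No, ∇·F = 2*sin(x) - 4*exp(-y)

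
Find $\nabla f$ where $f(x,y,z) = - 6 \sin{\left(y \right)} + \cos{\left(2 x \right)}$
(-2*sin(2*x), -6*cos(y), 0)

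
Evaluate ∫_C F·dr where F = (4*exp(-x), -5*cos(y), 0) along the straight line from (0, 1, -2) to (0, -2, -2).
5*sin(1) + 5*sin(2)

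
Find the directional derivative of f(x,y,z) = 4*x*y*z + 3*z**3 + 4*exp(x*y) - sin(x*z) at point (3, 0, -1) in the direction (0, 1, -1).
3*sqrt(2)*(-3 + cos(3))/2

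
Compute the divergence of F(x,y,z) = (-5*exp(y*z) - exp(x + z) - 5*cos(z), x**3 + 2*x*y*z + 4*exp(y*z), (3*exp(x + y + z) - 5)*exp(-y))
2*x*z + 4*z*exp(y*z) + 2*exp(x + z)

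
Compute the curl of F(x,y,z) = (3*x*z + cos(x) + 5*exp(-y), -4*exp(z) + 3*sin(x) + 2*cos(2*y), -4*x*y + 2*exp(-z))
(-4*x + 4*exp(z), 3*x + 4*y, 3*cos(x) + 5*exp(-y))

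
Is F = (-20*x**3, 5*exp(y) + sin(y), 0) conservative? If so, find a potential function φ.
Yes, F is conservative. φ = -5*x**4 + 5*exp(y) - cos(y)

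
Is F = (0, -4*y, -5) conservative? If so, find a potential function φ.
Yes, F is conservative. φ = -2*y**2 - 5*z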